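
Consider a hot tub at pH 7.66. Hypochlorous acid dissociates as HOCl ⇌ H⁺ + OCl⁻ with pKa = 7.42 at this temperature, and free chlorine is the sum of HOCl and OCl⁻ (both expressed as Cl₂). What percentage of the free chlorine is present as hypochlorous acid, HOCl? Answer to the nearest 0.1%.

36.5%

[OCl⁻]/[HOCl] = 10^(pH − pKa) = 10^(7.66 − 7.42) = 10^0.24 = 1.738.
Fraction as HOCl = 1 / (1 + 1.738) = 0.3653.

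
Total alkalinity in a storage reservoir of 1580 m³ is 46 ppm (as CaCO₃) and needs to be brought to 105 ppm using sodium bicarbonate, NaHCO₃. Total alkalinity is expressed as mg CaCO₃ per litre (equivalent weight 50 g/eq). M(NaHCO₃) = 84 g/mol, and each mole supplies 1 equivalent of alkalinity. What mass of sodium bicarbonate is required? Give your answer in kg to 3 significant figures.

157 kg

Volume: 1580 m³ = 1,580,000 L.
Alkalinity to add: (105 − 46) = 59 mg/L as CaCO₃ × 1,580,000 L = 93,220 g as CaCO₃.
Equivalents: 93,220 g ÷ 50 g/eq = 1864 eq.
NaHCO₃ supplies 1 eq per mole → 1864 mol.
Mass: 1864 mol × 84 g/mol = 156,600 g.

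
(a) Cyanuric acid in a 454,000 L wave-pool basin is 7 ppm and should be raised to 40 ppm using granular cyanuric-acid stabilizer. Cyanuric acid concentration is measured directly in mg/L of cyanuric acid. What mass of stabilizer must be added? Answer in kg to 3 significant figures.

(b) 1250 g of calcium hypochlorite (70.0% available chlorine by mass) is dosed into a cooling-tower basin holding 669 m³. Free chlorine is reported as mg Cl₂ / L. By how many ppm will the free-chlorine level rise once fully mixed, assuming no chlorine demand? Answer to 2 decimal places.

(a) CYA to add: (40 − 7) = 33 mg/L × 454,000 L = 14,980 g cyanuric acid.

(b) Volume: 669 m³ = 669,000 L.
(b) Available chlorine delivered: 1250 g × 0.7 = 875 g as Cl₂.
(b) Concentration rise: 875 g / 669,000 L = 1.308 mg/L = 1.31 ppm.

(a) 15.0 kg; (b) 1.31 ppm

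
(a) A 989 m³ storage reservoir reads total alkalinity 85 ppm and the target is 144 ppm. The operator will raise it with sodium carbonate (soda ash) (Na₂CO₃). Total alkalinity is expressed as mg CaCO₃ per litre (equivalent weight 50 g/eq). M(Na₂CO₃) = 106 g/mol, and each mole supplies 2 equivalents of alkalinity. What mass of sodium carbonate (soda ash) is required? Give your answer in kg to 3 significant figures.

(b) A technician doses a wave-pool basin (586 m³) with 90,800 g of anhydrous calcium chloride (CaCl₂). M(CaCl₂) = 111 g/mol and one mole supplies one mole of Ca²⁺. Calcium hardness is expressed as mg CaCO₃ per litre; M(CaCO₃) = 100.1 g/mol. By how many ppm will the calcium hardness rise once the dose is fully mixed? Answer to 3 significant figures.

(a) Volume: 989 m³ = 989,000 L.
(a) Alkalinity to add: (144 − 85) = 59 mg/L as CaCO₃ × 989,000 L = 58,350 g as CaCO₃.
(a) Equivalents: 58,350 g ÷ 50 g/eq = 1167 eq.
(a) Each mole of Na₂CO₃ supplies 2 eq, so 1167 / 2 = 583.5 mol.
(a) Mass: 583.5 mol × 106 g/mol = 61,850 g.

(b) Volume: 586 m³ = 586,000 L.
(b) Moles of Ca²⁺: 90,800 g ÷ 111 g/mol = 818 mol.
(b) As CaCO₃: 818 mol × 100.1 g/mol = 81,880 g.
(b) Rise: 81,880 g / 586,000 L × 1000 = 139.7 mg/L.

(a) 61.9 kg; (b) 140 ppm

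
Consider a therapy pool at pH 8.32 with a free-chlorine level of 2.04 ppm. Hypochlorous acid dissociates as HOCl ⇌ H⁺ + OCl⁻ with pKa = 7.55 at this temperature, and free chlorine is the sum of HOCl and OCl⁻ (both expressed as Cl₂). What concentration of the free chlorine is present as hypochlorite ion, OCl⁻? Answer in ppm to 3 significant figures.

1.74 ppm

[OCl⁻]/[HOCl] = 10^(pH − pKa) = 10^(8.32 − 7.55) = 10^0.77 = 5.888.
Fraction as HOCl = 1 / (1 + 5.888) = 0.1452.
OCl⁻ = (1 − 0.1452) × 2.04 ppm = 1.744 ppm.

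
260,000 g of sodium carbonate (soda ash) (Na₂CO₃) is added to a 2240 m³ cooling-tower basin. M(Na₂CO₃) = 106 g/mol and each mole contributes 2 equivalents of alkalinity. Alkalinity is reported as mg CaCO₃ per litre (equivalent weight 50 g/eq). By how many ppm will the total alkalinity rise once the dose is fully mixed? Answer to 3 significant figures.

Volume: 2240 m³ = 2,240,000 L.
Moles of Na₂CO₃: 260,000 g ÷ 106 g/mol = 2453 mol → 4906 eq of alkalinity.
As CaCO₃: 4906 eq × 50 g/eq = 245,300 g.
Rise: 245,300 g / 2,240,000 L × 1000 = 109.5 mg/L.

110 ppm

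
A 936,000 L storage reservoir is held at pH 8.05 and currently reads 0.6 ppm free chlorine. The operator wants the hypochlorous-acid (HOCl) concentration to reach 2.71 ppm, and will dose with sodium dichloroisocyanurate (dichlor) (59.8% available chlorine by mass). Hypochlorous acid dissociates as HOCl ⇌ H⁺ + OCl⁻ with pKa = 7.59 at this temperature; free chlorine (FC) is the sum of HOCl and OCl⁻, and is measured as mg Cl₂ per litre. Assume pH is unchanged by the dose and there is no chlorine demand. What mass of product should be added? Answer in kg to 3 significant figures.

15.5 kg

[OCl⁻]/[HOCl] = 10^(pH − pKa) = 10^(8.05 − 7.59) = 2.884; fraction as HOCl = 1/(1 + 2.884) = 0.2575.
Free chlorine required for 2.71 ppm HOCl: 2.71 / 0.2575 = 10.53 ppm.
FC to add: 10.53 − 0.6 = 9.926 mg/L as Cl₂.
Cl₂ equivalent: 9.926 mg/L × 936,000 L = 9290 g.
Product at 59.8% available Cl: 9290 / 0.598 = 15,540 g.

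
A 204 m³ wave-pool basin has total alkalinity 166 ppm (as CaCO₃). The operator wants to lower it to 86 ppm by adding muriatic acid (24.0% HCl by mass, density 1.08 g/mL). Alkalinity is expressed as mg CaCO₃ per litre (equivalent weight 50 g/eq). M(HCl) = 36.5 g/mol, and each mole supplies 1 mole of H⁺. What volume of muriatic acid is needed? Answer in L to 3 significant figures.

46.0 L

Volume: 204 m³ = 204,000 L.
Alkalinity to neutralize: (166 − 86) = 80 mg/L as CaCO₃ × 204,000 L = 16,320 g as CaCO₃.
Equivalents of H⁺ required: 16,320 ÷ 50 g/eq = 326.4 eq = 326.4 mol HCl.
Mass of HCl: 326.4 × 36.5 = 11,910 g.
Mass of 24.0% solution: 11,910 / 0.24 = 49,640 g.
Volume: 49,640 g ÷ 1.08 g/mL = 45,960 mL.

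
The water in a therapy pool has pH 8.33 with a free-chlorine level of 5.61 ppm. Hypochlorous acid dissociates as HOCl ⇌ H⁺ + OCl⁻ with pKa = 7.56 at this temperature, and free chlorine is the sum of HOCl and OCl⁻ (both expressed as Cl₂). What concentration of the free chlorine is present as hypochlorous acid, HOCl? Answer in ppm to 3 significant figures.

[OCl⁻]/[HOCl] = 10^(pH − pKa) = 10^(8.33 − 7.56) = 10^0.77 = 5.888.
Fraction as HOCl = 1 / (1 + 5.888) = 0.1452.
HOCl = 0.1452 × 5.61 ppm = 0.8144 ppm.

0.814 ppm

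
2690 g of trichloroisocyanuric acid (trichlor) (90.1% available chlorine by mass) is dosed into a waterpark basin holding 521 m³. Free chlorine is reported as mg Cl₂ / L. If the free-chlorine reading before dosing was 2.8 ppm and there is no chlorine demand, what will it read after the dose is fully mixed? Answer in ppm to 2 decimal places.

7.45 ppm

Volume: 521 m³ = 521,000 L.
Available chlorine delivered: 2690 g × 0.901 = 2424 g as Cl₂.
Concentration rise: 2424 g / 521,000 L = 4.652 mg/L = 4.65 ppm.
Final FC: 2.8 + 4.65 = 7.45 ppm.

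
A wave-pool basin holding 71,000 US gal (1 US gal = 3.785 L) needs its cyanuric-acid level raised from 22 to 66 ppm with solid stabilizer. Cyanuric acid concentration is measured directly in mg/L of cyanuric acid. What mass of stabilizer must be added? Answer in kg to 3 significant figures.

Volume: 71,000 US gal × 3.785 L/gal = 268,735 L.
CYA to add: (66 − 22) = 44 mg/L × 268,735 L = 11,820 g cyanuric acid.

11.8 kg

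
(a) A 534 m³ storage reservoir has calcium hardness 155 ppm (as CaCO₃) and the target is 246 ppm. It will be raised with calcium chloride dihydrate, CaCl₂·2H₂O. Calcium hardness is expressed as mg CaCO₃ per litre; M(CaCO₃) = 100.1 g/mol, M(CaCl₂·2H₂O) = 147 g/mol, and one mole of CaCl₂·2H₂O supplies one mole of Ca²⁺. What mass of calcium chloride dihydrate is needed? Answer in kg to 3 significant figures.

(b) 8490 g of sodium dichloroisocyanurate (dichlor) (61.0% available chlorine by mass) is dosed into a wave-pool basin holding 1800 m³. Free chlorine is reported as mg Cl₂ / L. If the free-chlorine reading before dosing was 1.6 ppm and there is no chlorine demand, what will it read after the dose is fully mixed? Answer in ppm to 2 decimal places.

(a) 71.4 kg; (b) 4.48 ppm

(a) Volume: 534 m³ = 534,000 L.
(a) Hardness to add: (246 − 155) = 91 mg/L as CaCO₃ × 534,000 L = 48,590 g as CaCO₃.
(a) Moles of Ca²⁺ (1 mol Ca²⁺ ≡ 1 mol CaCO₃): 48,590 / 100.1 g/mol = 485.5 mol.
(a) Mass of CaCl₂·2H₂O: 485.5 × 147 = 71,360 g.

(b) Volume: 1800 m³ = 1,800,000 L.
(b) Available chlorine delivered: 8490 g × 0.61 = 5179 g as Cl₂.
(b) Concentration rise: 5179 g / 1,800,000 L = 2.877 mg/L = 2.88 ppm.
(b) Final FC: 1.6 + 2.88 = 4.48 ppm.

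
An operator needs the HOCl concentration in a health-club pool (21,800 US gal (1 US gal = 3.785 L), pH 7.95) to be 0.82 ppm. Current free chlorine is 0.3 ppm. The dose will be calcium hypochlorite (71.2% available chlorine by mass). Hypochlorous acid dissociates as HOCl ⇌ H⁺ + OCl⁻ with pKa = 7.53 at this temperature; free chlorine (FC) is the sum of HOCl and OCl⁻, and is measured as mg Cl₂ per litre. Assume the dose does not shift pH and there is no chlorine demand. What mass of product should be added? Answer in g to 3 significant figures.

310 g

Volume: 21,800 US gal × 3.785 L/gal = 82,513 L.
[OCl⁻]/[HOCl] = 10^(pH − pKa) = 10^(7.95 − 7.53) = 2.63; fraction as HOCl = 1/(1 + 2.63) = 0.2755.
Free chlorine required for 0.82 ppm HOCl: 0.82 / 0.2755 = 2.977 ppm.
FC to add: 2.977 − 0.3 = 2.677 mg/L as Cl₂.
Cl₂ equivalent: 2.677 mg/L × 82,513 L = 220.9 g.
Product at 71.2% available Cl: 220.9 / 0.712 = 310.2 g.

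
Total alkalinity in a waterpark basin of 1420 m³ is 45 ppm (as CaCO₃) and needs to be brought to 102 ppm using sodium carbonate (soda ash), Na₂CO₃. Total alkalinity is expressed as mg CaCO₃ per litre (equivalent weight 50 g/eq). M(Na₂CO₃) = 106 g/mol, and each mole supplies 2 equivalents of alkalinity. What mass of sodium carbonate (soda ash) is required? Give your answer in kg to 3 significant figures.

85.8 kg

Volume: 1420 m³ = 1,420,000 L.
Alkalinity to add: (102 − 45) = 57 mg/L as CaCO₃ × 1,420,000 L = 80,940 g as CaCO₃.
Equivalents: 80,940 g ÷ 50 g/eq = 1619 eq.
Each mole of Na₂CO₃ supplies 2 eq, so 1619 / 2 = 809.4 mol.
Mass: 809.4 mol × 106 g/mol = 85,800 g.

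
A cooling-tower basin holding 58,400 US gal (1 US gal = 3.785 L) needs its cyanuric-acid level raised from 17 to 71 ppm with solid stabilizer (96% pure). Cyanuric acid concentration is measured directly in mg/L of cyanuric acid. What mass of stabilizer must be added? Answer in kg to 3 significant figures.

12.4 kg

Volume: 58,400 US gal × 3.785 L/gal = 221,044 L.
CYA to add: (71 − 17) = 54 mg/L × 221,044 L = 11,940 g cyanuric acid.
At 96% purity: 11,940 / 0.96 = 12,430 g product.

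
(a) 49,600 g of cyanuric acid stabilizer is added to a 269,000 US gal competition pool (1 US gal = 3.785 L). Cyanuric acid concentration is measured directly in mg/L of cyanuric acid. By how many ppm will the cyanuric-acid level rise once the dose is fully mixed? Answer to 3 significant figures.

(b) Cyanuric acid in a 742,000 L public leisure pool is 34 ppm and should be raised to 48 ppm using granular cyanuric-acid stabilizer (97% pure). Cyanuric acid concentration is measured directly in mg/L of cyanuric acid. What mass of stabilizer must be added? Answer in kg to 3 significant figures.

(a) 48.7 ppm; (b) 10.7 kg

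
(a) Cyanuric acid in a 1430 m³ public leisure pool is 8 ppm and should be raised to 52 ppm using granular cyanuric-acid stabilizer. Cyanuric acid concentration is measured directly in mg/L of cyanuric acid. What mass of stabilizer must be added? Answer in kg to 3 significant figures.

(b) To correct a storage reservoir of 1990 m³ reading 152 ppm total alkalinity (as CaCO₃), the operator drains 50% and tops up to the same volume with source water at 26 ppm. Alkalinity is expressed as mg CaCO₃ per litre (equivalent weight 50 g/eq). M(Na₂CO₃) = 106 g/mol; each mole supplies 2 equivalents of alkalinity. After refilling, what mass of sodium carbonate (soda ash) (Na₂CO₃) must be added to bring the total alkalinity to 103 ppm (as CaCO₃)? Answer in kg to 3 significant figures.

(a) 62.9 kg; (b) 29.5 kg

(a) Volume: 1430 m³ = 1,430,000 L.
(a) CYA to add: (52 − 8) = 44 mg/L × 1,430,000 L = 62,920 g cyanuric acid.

(b) Volume: 1990 m³ = 1,990,000 L.
(b) After draining 50% and refilling: 152 × 0.50 + 26 × 0.50 = 89 ppm.
(b) Deficit to target: 103 − 89 = 14 mg/L.
(b) As CaCO₃: 14 mg/L × 1,990,000 L = 27,860 g; ÷ 50 g/eq ÷ 2 = 278.6 mol Na₂CO₃.
(b) Mass: 278.6 × 106 = 29,530 g.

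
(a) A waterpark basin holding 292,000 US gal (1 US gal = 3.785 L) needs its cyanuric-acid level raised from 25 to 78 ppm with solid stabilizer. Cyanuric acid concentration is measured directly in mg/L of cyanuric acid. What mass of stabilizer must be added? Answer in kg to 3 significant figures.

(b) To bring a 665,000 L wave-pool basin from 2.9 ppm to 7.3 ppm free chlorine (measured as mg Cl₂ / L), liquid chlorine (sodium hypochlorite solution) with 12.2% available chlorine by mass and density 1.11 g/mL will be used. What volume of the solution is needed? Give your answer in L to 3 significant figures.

(a) 58.6 kg; (b) 21.6 L

(a) Volume: 292,000 US gal × 3.785 L/gal = 1,105,220 L.
(a) CYA to add: (78 − 25) = 53 mg/L × 1,105,220 L = 58,580 g cyanuric acid.

(b) Chlorine deficit: 7.3 − 2.9 = 4.4 ppm = 4.4 mg/L as Cl₂.
(b) Cl₂ equivalent needed: 4.4 mg/L × 665,000 L = 2,926,000 mg = 2926 g.
(b) Product at 12.2% available chlorine: 2926 / 0.122 = 23,980 g.
(b) Volume at density 1.11 g/mL: 23,980 g ÷ 1.11 g/mL = 21,610 mL.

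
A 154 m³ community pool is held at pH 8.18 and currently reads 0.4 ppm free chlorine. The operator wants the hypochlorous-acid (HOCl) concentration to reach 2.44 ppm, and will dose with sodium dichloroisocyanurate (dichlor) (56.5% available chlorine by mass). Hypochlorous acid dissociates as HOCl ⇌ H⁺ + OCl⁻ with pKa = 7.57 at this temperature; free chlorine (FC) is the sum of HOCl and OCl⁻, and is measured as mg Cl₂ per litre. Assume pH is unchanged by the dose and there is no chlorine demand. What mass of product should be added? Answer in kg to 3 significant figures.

3.27 kg

Volume: 154 m³ = 154,000 L.
[OCl⁻]/[HOCl] = 10^(pH − pKa) = 10^(8.18 − 7.57) = 4.074; fraction as HOCl = 1/(1 + 4.074) = 0.1971.
Free chlorine required for 2.44 ppm HOCl: 2.44 / 0.1971 = 12.38 ppm.
FC to add: 12.38 − 0.4 = 11.98 mg/L as Cl₂.
Cl₂ equivalent: 11.98 mg/L × 154,000 L = 1845 g.
Product at 56.5% available Cl: 1845 / 0.565 = 3265 g.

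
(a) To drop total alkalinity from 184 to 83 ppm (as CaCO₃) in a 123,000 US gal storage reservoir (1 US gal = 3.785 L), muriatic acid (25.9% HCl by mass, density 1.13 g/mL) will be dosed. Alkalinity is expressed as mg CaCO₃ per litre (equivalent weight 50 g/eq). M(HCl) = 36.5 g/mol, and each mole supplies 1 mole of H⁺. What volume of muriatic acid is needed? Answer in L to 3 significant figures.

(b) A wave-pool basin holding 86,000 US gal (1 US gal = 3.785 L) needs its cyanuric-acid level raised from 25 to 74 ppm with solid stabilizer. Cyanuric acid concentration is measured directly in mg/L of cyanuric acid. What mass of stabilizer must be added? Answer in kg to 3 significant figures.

(a) Volume: 123,000 US gal × 3.785 L/gal = 465,555 L.
(a) Alkalinity to neutralize: (184 − 83) = 101 mg/L as CaCO₃ × 465,555 L = 47,020 g as CaCO₃.
(a) Equivalents of H⁺ required: 47,020 ÷ 50 g/eq = 940.4 eq = 940.4 mol HCl.
(a) Mass of HCl: 940.4 × 36.5 = 34,330 g.
(a) Mass of 25.9% solution: 34,330 / 0.259 = 132,500 g.
(a) Volume: 132,500 g ÷ 1.13 g/mL = 117,300 mL.

(b) Volume: 86,000 US gal × 3.785 L/gal = 325,510 L.
(b) CYA to add: (74 − 25) = 49 mg/L × 325,510 L = 15,950 g cyanuric acid.

(a) 117 L; (b) 15.9 kg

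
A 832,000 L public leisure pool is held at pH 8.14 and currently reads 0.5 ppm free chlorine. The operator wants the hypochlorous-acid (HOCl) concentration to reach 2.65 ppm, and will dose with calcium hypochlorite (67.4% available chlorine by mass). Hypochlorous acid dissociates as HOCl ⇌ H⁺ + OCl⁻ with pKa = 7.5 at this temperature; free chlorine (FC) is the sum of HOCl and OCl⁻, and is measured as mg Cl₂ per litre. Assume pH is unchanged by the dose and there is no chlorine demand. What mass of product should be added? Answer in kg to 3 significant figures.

[OCl⁻]/[HOCl] = 10^(pH − pKa) = 10^(8.14 − 7.5) = 4.365; fraction as HOCl = 1/(1 + 4.365) = 0.1864.
Free chlorine required for 2.65 ppm HOCl: 2.65 / 0.1864 = 14.22 ppm.
FC to add: 14.22 − 0.5 = 13.72 mg/L as Cl₂.
Cl₂ equivalent: 13.72 mg/L × 832,000 L = 11,410 g.
Product at 67.4% available Cl: 11,410 / 0.674 = 16,930 g.

16.9 kg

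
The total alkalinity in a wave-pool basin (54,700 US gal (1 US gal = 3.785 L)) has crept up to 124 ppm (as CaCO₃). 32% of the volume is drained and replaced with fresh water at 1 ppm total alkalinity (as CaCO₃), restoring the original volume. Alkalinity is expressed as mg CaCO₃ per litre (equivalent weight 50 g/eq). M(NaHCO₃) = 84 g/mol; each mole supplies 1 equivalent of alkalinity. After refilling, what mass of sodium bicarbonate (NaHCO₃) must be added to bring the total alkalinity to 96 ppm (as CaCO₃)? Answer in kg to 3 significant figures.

3.95 kg

Volume: 54,700 US gal × 3.785 L/gal = 207,040 L.
After draining 32% and refilling: 124 × 0.68 + 1 × 0.32 = 84.64 ppm.
Deficit to target: 96 − 84.64 = 11.36 mg/L.
As CaCO₃: 11.36 mg/L × 207,040 L = 2352 g; ÷ 50 g/eq ÷ 1 = 47.04 mol NaHCO₃.
Mass: 47.04 × 84 = 3951 g.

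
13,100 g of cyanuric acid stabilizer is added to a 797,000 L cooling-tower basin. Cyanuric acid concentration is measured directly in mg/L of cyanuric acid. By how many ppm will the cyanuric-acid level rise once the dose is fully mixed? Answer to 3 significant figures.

Rise: 13,100 g / 797,000 L × 1000 = 16.44 mg/L.

16.4 ppm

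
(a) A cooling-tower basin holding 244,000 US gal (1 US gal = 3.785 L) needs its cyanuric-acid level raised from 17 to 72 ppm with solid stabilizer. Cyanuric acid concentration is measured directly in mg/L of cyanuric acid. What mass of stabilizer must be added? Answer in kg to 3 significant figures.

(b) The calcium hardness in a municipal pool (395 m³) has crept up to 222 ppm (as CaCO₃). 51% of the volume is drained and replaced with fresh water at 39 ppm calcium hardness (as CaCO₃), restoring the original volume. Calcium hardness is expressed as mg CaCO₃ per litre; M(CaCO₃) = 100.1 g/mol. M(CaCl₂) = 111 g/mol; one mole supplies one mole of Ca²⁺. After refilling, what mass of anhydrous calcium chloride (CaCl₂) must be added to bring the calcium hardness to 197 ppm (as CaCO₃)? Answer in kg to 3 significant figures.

(a) Volume: 244,000 US gal × 3.785 L/gal = 923,540 L.
(a) CYA to add: (72 − 17) = 55 mg/L × 923,540 L = 50,790 g cyanuric acid.

(b) Volume: 395 m³ = 395,000 L.
(b) After draining 51% and refilling: 222 × 0.49 + 39 × 0.51 = 128.67 ppm.
(b) Deficit to target: 197 − 128.67 = 68.33 mg/L.
(b) As CaCO₃: 68.33 mg/L × 395,000 L = 26,990 g; ÷ 100.1 = 269.6 mol Ca²⁺.
(b) Mass: 269.6 × 111 = 29,930 g.

(a) 50.8 kg; (b) 29.9 kg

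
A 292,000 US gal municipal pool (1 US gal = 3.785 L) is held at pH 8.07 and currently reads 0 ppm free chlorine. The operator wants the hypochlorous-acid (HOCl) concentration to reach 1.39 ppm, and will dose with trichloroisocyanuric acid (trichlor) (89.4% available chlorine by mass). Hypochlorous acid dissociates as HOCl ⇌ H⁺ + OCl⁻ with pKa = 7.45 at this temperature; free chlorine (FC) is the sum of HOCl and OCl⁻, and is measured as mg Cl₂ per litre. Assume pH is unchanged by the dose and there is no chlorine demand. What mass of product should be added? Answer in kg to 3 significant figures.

8.88 kg

Volume: 292,000 US gal × 3.785 L/gal = 1,105,220 L.
[OCl⁻]/[HOCl] = 10^(pH − pKa) = 10^(8.07 − 7.45) = 4.169; fraction as HOCl = 1/(1 + 4.169) = 0.1935.
Free chlorine required for 1.39 ppm HOCl: 1.39 / 0.1935 = 7.184 ppm.
FC to add: 7.184 − 0 = 7.184 mg/L as Cl₂.
Cl₂ equivalent: 7.184 mg/L × 1,105,220 L = 7940 g.
Product at 89.4% available Cl: 7940 / 0.894 = 8882 g.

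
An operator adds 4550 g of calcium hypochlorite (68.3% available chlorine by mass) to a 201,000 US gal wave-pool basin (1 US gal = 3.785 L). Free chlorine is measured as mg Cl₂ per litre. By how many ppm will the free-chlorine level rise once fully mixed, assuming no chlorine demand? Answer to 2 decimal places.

4.08 ppm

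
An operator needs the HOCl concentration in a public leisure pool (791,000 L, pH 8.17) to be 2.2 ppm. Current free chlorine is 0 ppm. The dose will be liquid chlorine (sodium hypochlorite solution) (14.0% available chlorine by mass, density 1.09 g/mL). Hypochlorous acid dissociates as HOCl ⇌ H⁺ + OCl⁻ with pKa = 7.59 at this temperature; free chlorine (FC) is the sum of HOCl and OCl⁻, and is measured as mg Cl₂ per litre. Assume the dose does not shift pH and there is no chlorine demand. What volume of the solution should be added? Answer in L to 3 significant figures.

[OCl⁻]/[HOCl] = 10^(pH − pKa) = 10^(8.17 − 7.59) = 3.802; fraction as HOCl = 1/(1 + 3.802) = 0.2083.
Free chlorine required for 2.2 ppm HOCl: 2.2 / 0.2083 = 10.56 ppm.
FC to add: 10.56 − 0 = 10.56 mg/L as Cl₂.
Cl₂ equivalent: 10.56 mg/L × 791,000 L = 8356 g.
Product at 14.0% available Cl: 8356 / 0.14 = 59,690 g.
Volume: 59,690 g ÷ 1.09 g/mL = 54,760 mL.

54.8 L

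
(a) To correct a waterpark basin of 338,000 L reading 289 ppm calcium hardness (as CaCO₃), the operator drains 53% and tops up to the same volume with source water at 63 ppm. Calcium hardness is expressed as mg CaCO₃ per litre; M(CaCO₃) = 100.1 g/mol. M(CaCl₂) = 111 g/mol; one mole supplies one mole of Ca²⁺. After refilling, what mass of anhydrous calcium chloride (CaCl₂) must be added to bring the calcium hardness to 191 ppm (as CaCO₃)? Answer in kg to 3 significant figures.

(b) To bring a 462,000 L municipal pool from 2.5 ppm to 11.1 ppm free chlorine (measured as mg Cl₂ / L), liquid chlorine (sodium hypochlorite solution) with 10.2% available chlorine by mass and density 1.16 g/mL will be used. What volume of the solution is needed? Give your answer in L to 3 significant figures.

(a) After draining 53% and refilling: 289 × 0.47 + 63 × 0.53 = 169.22 ppm.
(a) Deficit to target: 191 − 169.22 = 21.78 mg/L.
(a) As CaCO₃: 21.78 mg/L × 338,000 L = 7362 g; ÷ 100.1 = 73.54 mol Ca²⁺.
(a) Mass: 73.54 × 111 = 8163 g.

(b) Chlorine deficit: 11.1 − 2.5 = 8.6 ppm = 8.6 mg/L as Cl₂.
(b) Cl₂ equivalent needed: 8.6 mg/L × 462,000 L = 3,973,000 mg = 3973 g.
(b) Product at 10.2% available chlorine: 3973 / 0.102 = 38,950 g.
(b) Volume at density 1.16 g/mL: 38,950 g ÷ 1.16 g/mL = 33,580 mL.

(a) 8.16 kg; (b) 33.6 L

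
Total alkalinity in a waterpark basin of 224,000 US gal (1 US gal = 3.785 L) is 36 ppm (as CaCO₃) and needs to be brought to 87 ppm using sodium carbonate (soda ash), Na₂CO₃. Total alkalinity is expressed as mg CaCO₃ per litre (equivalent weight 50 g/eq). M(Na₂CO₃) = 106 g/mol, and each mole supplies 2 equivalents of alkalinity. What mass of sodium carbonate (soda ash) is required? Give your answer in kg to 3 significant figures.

Volume: 224,000 US gal × 3.785 L/gal = 847,840 L.
Alkalinity to add: (87 − 36) = 51 mg/L as CaCO₃ × 847,840 L = 43,240 g as CaCO₃.
Equivalents: 43,240 g ÷ 50 g/eq = 864.8 eq.
Each mole of Na₂CO₃ supplies 2 eq, so 864.8 / 2 = 432.4 mol.
Mass: 432.4 mol × 106 g/mol = 45,830 g.

45.8 kg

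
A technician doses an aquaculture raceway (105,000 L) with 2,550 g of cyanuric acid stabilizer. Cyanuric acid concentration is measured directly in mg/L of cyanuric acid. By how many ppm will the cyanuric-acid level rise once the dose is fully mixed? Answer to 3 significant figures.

24.3 ppm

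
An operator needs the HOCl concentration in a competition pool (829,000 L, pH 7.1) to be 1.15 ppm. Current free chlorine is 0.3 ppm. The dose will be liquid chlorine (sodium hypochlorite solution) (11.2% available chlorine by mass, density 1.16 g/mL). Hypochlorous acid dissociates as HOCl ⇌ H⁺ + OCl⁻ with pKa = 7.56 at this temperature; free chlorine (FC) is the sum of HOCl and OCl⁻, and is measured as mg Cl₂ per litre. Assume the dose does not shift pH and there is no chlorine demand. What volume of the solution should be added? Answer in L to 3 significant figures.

[OCl⁻]/[HOCl] = 10^(pH − pKa) = 10^(7.1 − 7.56) = 0.3467; fraction as HOCl = 1/(1 + 0.3467) = 0.7425.
Free chlorine required for 1.15 ppm HOCl: 1.15 / 0.7425 = 1.549 ppm.
FC to add: 1.549 − 0.3 = 1.249 mg/L as Cl₂.
Cl₂ equivalent: 1.249 mg/L × 829,000 L = 1035 g.
Product at 11.2% available Cl: 1035 / 0.112 = 9243 g.
Volume: 9243 g ÷ 1.16 g/mL = 7968 mL.

7.97 L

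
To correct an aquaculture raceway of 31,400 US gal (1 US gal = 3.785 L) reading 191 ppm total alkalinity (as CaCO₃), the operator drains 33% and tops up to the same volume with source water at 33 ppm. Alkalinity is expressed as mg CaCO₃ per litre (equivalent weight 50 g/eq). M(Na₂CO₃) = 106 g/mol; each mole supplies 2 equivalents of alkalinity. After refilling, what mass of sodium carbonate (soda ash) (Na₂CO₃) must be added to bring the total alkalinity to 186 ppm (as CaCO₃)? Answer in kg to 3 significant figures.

5.94 kg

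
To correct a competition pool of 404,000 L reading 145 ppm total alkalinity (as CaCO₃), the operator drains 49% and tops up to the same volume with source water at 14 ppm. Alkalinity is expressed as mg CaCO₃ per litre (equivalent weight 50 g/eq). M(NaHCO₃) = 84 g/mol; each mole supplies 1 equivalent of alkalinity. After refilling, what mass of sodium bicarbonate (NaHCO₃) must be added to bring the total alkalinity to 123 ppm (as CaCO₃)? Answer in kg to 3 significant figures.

28.6 kg

After draining 49% and refilling: 145 × 0.51 + 14 × 0.49 = 80.81 ppm.
Deficit to target: 123 − 80.81 = 42.19 mg/L.
As CaCO₃: 42.19 mg/L × 404,000 L = 17,040 g; ÷ 50 g/eq ÷ 1 = 340.9 mol NaHCO₃.
Mass: 340.9 × 84 = 28,640 g.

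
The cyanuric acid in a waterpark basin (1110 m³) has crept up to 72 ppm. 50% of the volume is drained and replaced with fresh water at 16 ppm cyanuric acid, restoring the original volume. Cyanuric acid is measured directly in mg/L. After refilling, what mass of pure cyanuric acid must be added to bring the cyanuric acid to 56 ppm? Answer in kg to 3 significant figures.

Volume: 1110 m³ = 1,110,000 L.
After draining 50% and refilling: 72 × 0.50 + 16 × 0.50 = 44 ppm.
Deficit to target: 56 − 44 = 12 mg/L.
Mass: 12 mg/L × 1,110,000 L = 13,320 g cyanuric acid.

13.3 kg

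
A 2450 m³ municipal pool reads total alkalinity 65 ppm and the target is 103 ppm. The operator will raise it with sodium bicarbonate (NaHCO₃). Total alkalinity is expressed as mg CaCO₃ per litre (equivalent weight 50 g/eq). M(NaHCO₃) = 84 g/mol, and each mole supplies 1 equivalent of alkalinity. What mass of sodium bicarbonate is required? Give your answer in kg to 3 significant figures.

156 kg

Volume: 2450 m³ = 2,450,000 L.
Alkalinity to add: (103 − 65) = 38 mg/L as CaCO₃ × 2,450,000 L = 93,100 g as CaCO₃.
Equivalents: 93,100 g ÷ 50 g/eq = 1862 eq.
NaHCO₃ supplies 1 eq per mole → 1862 mol.
Mass: 1862 mol × 84 g/mol = 156,400 g.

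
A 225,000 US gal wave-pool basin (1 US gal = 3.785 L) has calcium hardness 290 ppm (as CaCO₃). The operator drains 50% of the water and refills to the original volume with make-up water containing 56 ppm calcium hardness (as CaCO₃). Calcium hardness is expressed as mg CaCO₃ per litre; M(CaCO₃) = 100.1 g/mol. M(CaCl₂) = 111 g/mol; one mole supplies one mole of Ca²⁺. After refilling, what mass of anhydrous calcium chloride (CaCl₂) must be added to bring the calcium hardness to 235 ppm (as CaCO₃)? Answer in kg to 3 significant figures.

58.6 kg

Volume: 225,000 US gal × 3.785 L/gal = 851,625 L.
After draining 50% and refilling: 290 × 0.50 + 56 × 0.50 = 173 ppm.
Deficit to target: 235 − 173 = 62 mg/L.
As CaCO₃: 62 mg/L × 851,625 L = 52,800 g; ÷ 100.1 = 527.5 mol Ca²⁺.
Mass: 527.5 × 111 = 58,550 g.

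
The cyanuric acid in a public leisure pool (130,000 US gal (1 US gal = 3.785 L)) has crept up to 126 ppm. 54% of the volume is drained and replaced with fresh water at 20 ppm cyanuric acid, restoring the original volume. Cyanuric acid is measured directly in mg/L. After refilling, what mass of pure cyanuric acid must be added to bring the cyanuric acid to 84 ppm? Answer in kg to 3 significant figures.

Volume: 130,000 US gal × 3.785 L/gal = 492,050 L.
After draining 54% and refilling: 126 × 0.46 + 20 × 0.54 = 68.76 ppm.
Deficit to target: 84 − 68.76 = 15.24 mg/L.
Mass: 15.24 mg/L × 492,050 L = 7499 g cyanuric acid.

7.50 kg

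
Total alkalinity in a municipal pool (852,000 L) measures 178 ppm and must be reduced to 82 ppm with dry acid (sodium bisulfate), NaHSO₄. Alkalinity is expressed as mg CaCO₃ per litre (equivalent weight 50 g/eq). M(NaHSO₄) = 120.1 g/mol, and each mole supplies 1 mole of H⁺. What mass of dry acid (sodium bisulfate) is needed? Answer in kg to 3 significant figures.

Alkalinity to neutralize: (178 − 82) = 96 mg/L as CaCO₃ × 852,000 L = 81,790 g as CaCO₃.
Equivalents of H⁺ required: 81,790 ÷ 50 g/eq = 1636 eq = 1636 mol NaHSO₄.
Mass of NaHSO₄: 1636 × 120.1 = 196,500 g.

196 kg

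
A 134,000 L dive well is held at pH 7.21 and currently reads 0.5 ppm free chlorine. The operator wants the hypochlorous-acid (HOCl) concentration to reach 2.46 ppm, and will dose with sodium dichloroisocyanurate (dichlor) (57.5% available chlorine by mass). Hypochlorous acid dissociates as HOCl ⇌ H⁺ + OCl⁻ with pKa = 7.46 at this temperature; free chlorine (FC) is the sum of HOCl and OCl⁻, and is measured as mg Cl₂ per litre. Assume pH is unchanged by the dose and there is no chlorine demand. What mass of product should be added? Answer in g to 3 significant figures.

[OCl⁻]/[HOCl] = 10^(pH − pKa) = 10^(7.21 − 7.46) = 0.5623; fraction as HOCl = 1/(1 + 0.5623) = 0.6401.
Free chlorine required for 2.46 ppm HOCl: 2.46 / 0.6401 = 3.843 ppm.
FC to add: 3.843 − 0.5 = 3.343 mg/L as Cl₂.
Cl₂ equivalent: 3.343 mg/L × 134,000 L = 448 g.
Product at 57.5% available Cl: 448 / 0.575 = 779.1 g.

779 g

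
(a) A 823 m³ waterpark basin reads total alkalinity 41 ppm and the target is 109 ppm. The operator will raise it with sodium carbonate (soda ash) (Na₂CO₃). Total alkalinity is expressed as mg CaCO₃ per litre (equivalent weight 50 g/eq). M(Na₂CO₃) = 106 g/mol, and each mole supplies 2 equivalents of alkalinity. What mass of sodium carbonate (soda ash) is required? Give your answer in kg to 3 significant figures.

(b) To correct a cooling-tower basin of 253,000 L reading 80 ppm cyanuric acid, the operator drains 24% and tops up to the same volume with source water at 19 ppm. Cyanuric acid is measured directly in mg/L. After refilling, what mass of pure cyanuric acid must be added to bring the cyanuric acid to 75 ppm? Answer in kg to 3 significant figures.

(a) 59.3 kg; (b) 2.44 kg

(a) Volume: 823 m³ = 823,000 L.
(a) Alkalinity to add: (109 − 41) = 68 mg/L as CaCO₃ × 823,000 L = 55,960 g as CaCO₃.
(a) Equivalents: 55,960 g ÷ 50 g/eq = 1119 eq.
(a) Each mole of Na₂CO₃ supplies 2 eq, so 1119 / 2 = 559.6 mol.
(a) Mass: 559.6 mol × 106 g/mol = 59,320 g.

(b) After draining 24% and refilling: 80 × 0.76 + 19 × 0.24 = 65.36 ppm.
(b) Deficit to target: 75 − 65.36 = 9.64 mg/L.
(b) Mass: 9.64 mg/L × 253,000 L = 2439 g cyanuric acid.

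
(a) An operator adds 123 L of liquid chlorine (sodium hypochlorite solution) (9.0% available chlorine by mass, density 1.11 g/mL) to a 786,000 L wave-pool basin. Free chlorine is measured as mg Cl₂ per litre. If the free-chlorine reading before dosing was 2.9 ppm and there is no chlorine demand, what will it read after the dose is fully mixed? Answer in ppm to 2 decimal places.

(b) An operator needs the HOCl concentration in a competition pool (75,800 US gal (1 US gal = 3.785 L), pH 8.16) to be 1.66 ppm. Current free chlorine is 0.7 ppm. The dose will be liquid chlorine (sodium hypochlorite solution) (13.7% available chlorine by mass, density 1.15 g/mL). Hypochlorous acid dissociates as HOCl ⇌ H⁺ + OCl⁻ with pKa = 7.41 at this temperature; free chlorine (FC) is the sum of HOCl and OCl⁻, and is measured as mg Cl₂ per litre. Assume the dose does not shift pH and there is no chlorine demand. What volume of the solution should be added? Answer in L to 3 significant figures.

(a) Mass of solution: 123 L × 1000 mL/L × 1.11 g/mL = 136,500 g.
(a) Available chlorine delivered: 136,500 g × 0.09 = 12,290 g as Cl₂.
(a) Concentration rise: 12,290 g / 786,000 L = 15.63 mg/L = 15.63 ppm.
(a) Final FC: 2.9 + 15.63 = 18.53 ppm.

(b) Volume: 75,800 US gal × 3.785 L/gal = 286,903 L.
(b) [OCl⁻]/[HOCl] = 10^(pH − pKa) = 10^(8.16 − 7.41) = 5.623; fraction as HOCl = 1/(1 + 5.623) = 0.151.
(b) Free chlorine required for 1.66 ppm HOCl: 1.66 / 0.151 = 10.99 ppm.
(b) FC to add: 10.99 − 0.7 = 10.29 mg/L as Cl₂.
(b) Cl₂ equivalent: 10.29 mg/L × 286,903 L = 2954 g.
(b) Product at 13.7% available Cl: 2954 / 0.137 = 21,560 g.
(b) Volume: 21,560 g ÷ 1.15 g/mL = 18,750 mL.

(a) 18.53 ppm; (b) 18.7 L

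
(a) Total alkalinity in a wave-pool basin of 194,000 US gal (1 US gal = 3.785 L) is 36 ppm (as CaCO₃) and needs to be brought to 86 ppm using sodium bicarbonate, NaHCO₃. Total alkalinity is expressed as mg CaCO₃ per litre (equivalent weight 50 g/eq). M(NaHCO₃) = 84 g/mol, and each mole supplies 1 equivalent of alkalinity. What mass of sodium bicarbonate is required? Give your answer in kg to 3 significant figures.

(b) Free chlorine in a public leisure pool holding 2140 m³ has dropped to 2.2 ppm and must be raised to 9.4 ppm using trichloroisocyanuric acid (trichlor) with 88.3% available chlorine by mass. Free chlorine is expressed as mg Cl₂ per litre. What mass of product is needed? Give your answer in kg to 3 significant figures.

(a) Volume: 194,000 US gal × 3.785 L/gal = 734,290 L.
(a) Alkalinity to add: (86 − 36) = 50 mg/L as CaCO₃ × 734,290 L = 36,710 g as CaCO₃.
(a) Equivalents: 36,710 g ÷ 50 g/eq = 734.3 eq.
(a) NaHCO₃ supplies 1 eq per mole → 734.3 mol.
(a) Mass: 734.3 mol × 84 g/mol = 61,680 g.

(b) Volume: 2140 m³ = 2,140,000 L.
(b) Chlorine deficit: 9.4 − 2.2 = 7.2 ppm = 7.2 mg/L as Cl₂.
(b) Cl₂ equivalent needed: 7.2 mg/L × 2,140,000 L = 15,410,000 mg = 15,410 g.
(b) Product at 88.3% available chlorine: 15,410 / 0.883 = 17,450 g.

(a) 61.7 kg; (b) 17.4 kg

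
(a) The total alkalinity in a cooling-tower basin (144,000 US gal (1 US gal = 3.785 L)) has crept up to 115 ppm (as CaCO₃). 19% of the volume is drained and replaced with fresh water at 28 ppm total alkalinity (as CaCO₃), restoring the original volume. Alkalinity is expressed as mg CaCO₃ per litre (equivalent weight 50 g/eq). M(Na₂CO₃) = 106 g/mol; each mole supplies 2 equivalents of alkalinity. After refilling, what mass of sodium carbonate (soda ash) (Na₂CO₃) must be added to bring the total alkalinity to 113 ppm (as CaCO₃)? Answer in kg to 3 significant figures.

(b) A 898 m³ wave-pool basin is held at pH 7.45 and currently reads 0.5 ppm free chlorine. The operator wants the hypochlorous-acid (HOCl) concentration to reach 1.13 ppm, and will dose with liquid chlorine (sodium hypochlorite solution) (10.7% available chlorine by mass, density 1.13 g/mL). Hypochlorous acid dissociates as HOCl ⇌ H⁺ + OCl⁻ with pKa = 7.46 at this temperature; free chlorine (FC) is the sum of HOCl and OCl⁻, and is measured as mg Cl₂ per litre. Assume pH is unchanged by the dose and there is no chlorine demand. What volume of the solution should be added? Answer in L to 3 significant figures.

(a) 8.39 kg; (b) 12.9 L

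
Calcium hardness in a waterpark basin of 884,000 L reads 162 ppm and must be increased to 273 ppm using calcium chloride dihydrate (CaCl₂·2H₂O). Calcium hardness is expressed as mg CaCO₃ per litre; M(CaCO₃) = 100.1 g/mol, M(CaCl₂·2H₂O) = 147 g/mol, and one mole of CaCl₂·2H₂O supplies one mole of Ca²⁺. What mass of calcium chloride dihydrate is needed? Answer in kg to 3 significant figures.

144 kg

Hardness to add: (273 − 162) = 111 mg/L as CaCO₃ × 884,000 L = 98,120 g as CaCO₃.
Moles of Ca²⁺ (1 mol Ca²⁺ ≡ 1 mol CaCO₃): 98,120 / 100.1 g/mol = 980.3 mol.
Mass of CaCl₂·2H₂O: 980.3 × 147 = 144,100 g.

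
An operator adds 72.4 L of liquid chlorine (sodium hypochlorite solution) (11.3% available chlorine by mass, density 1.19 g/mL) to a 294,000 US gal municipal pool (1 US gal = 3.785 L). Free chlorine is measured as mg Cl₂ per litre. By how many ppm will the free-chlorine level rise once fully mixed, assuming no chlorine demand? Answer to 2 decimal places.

8.75 ppm

Volume: 294,000 US gal × 3.785 L/gal = 1,112,790 L.
Mass of solution: 72.4 L × 1000 mL/L × 1.19 g/mL = 86,160 g.
Available chlorine delivered: 86,160 g × 0.113 = 9736 g as Cl₂.
Concentration rise: 9736 g / 1,112,790 L = 8.749 mg/L = 8.75 ppm.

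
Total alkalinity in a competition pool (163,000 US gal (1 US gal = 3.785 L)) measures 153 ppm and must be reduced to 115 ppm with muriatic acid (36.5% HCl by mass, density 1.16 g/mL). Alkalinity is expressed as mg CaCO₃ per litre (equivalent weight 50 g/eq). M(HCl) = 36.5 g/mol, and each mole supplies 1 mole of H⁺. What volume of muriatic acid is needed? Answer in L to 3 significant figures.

40.4 L

Volume: 163,000 US gal × 3.785 L/gal = 616,955 L.
Alkalinity to neutralize: (153 − 115) = 38 mg/L as CaCO₃ × 616,955 L = 23,440 g as CaCO₃.
Equivalents of H⁺ required: 23,440 ÷ 50 g/eq = 468.9 eq = 468.9 mol HCl.
Mass of HCl: 468.9 × 36.5 = 17,110 g.
Mass of 36.5% solution: 17,110 / 0.365 = 46,890 g.
Volume: 46,890 g ÷ 1.16 g/mL = 40,420 mL.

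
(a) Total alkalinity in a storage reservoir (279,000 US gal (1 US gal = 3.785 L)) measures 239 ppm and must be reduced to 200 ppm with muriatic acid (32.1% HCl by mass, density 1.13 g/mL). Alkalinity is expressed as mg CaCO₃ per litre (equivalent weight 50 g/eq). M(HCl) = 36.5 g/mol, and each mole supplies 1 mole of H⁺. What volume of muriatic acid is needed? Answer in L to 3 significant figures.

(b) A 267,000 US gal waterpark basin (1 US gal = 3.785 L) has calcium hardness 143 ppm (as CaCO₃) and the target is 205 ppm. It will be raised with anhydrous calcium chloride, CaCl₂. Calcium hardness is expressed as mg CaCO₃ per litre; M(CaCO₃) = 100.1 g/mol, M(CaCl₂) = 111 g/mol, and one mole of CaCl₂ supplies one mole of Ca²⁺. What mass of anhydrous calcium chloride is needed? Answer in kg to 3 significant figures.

(a) 82.9 L; (b) 69.5 kg

(a) Volume: 279,000 US gal × 3.785 L/gal = 1,056,015 L.
(a) Alkalinity to neutralize: (239 − 200) = 39 mg/L as CaCO₃ × 1,056,015 L = 41,180 g as CaCO₃.
(a) Equivalents of H⁺ required: 41,180 ÷ 50 g/eq = 823.7 eq = 823.7 mol HCl.
(a) Mass of HCl: 823.7 × 36.5 = 30,060 g.
(a) Mass of 32.1% solution: 30,060 / 0.321 = 93,660 g.
(a) Volume: 93,660 g ÷ 1.13 g/mL = 82,880 mL.

(b) Volume: 267,000 US gal × 3.785 L/gal = 1,010,595 L.
(b) Hardness to add: (205 − 143) = 62 mg/L as CaCO₃ × 1,010,595 L = 62,660 g as CaCO₃.
(b) Moles of Ca²⁺ (1 mol Ca²⁺ ≡ 1 mol CaCO₃): 62,660 / 100.1 g/mol = 625.9 mol.
(b) Mass of CaCl₂: 625.9 × 111 = 69,480 g.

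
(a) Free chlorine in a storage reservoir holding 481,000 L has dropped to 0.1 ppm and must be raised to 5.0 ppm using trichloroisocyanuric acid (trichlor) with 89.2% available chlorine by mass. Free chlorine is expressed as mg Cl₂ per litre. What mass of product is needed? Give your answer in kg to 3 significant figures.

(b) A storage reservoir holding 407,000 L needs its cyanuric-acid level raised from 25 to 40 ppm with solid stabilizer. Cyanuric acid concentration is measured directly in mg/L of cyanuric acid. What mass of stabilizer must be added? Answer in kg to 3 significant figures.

(a) 2.64 kg; (b) 6.11 kg

(a) Chlorine deficit: 5.0 − 0.1 = 4.9 ppm = 4.9 mg/L as Cl₂.
(a) Cl₂ equivalent needed: 4.9 mg/L × 481,000 L = 2,357,000 mg = 2357 g.
(a) Product at 89.2% available chlorine: 2357 / 0.892 = 2642 g.

(b) CYA to add: (40 − 25) = 15 mg/L × 407,000 L = 6105 g cyanuric acid.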